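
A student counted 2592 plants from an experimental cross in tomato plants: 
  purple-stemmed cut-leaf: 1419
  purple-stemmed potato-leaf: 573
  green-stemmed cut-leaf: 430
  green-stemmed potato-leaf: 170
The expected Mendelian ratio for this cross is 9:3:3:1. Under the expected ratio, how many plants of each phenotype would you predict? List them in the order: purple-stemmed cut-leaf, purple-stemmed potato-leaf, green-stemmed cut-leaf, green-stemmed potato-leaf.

Total ratio parts = 16. Expected numbers out of 2592:
  purple-stemmed cut-leaf: 2592 × 9/16 = 1458
  purple-stemmed potato-leaf: 2592 × 3/16 = 486
  green-stemmed cut-leaf: 2592 × 3/16 = 486
  green-stemmed potato-leaf: 2592 × 1/16 = 162

1458, 486, 486, 162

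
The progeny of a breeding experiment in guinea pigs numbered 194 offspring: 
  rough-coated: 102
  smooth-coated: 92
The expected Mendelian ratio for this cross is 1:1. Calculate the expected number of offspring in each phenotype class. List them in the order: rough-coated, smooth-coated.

Expected counts for N = 194 under a 1:1 ratio (total parts = 2):
  rough-coated: 194 × 1/2 = 97
  smooth-coated: 194 × 1/2 = 97

97, 97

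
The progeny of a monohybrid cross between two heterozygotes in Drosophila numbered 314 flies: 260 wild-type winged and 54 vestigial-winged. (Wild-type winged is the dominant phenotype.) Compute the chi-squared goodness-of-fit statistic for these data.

For a monohybrid cross between heterozygotes with complete dominance, the expected phenotypic ratio is 3:1.
Expected counts for N = 314 under a 3:1 ratio (total parts = 4):
  wild-type winged: 314 × 3/4 = 235.5
  vestigial-winged: 314 × 1/4 = 78.5
χ² = Σ (O − E)² / E
  wild-type winged: (260 − 235.5)² / 235.5 = 2.5488
  vestigial-winged: (54 − 78.5)² / 78.5 = 7.6465
χ² = 2.5488 + 7.6465 = 10.1953 ≈ 10.195

10.195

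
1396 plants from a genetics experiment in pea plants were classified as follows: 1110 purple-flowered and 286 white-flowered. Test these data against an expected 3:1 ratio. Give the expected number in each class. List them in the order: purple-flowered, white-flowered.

1047, 349

Expected counts for N = 1396 under a 3:1 ratio (total parts = 4):
  purple-flowered: 1396 × 3/4 = 1047
  white-flowered: 1396 × 1/4 = 349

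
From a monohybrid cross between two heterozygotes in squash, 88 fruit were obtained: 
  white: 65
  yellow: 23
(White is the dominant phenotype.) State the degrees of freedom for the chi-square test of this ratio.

1

For a monohybrid cross between heterozygotes with complete dominance, the expected phenotypic ratio is 3:1.
A goodness-of-fit test with 2 phenotype classes has df = 2 − 1 = 1.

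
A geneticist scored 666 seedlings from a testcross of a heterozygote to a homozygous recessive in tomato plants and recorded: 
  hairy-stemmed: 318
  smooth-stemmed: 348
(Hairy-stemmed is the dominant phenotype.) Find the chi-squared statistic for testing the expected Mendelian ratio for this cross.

A testcross of a heterozygote (Aa × aa) gives a 1:1 phenotypic ratio.
Total ratio parts = 2. Expected numbers out of 666:
  hairy-stemmed: 666 × 1/2 = 333
  smooth-stemmed: 666 × 1/2 = 333
χ² = Σ (O − E)² / E
  hairy-stemmed: (318 − 333)² / 333 = 0.6757
  smooth-stemmed: (348 − 333)² / 333 = 0.6757
χ² = 0.6757 + 0.6757 = 1.3514 ≈ 1.351

1.351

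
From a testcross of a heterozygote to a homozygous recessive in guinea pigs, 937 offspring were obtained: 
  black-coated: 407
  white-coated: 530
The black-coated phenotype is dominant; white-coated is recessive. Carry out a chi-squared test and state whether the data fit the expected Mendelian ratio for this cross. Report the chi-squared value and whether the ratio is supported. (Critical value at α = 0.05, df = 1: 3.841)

16.146; not consistent

A testcross of a heterozygote (Aa × aa) gives a 1:1 phenotypic ratio.
Under the 1:1 hypothesis (Σ ratio = 2, N = 937):
  black-coated: 937 × 1/2 = 468.5
  white-coated: 937 × 1/2 = 468.5
χ² = Σ (O − E)² / E
  black-coated: (407 − 468.5)² / 468.5 = 8.0731
  white-coated: (530 − 468.5)² / 468.5 = 8.0731
χ² = 8.0731 + 8.0731 = 16.1462 ≈ 16.146
Degrees of freedom = 2 − 1 = 1; critical value at α = 0.05 is 3.841.
Since 16.146 > 3.841, we reject the null hypothesis — the data do not fit the 1:1 ratio.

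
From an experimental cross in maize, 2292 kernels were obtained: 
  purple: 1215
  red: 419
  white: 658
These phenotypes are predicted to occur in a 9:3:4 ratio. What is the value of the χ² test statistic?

17.154

Total ratio parts = 16. Expected numbers out of 2292:
  purple: 2292 × 9/16 = 1289.25
  red: 2292 × 3/16 = 429.75
  white: 2292 × 4/16 = 573
χ² = Σ (O − E)² / E
  purple: (1215 − 1289.25)² / 1289.25 = 4.2762
  red: (419 − 429.75)² / 429.75 = 0.2689
  white: (658 − 573)² / 573 = 12.6091
χ² = 4.2762 + 0.2689 + 12.6091 = 17.1542 ≈ 17.154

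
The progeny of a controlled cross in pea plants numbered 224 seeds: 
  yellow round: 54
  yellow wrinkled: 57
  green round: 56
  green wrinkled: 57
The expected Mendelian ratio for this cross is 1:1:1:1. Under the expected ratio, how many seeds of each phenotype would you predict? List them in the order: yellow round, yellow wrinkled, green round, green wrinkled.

Under the 1:1:1:1 hypothesis (Σ ratio = 4, N = 224):
  yellow round: 224 × 1/4 = 56
  yellow wrinkled: 224 × 1/4 = 56
  green round: 224 × 1/4 = 56
  green wrinkled: 224 × 1/4 = 56

56, 56, 56, 56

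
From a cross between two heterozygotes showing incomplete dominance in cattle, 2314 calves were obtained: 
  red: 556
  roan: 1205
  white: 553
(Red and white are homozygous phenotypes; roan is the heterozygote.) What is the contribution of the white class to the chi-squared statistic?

1.124

With incomplete dominance, a heterozygote × heterozygote cross gives a 1:2:1 phenotypic ratio.
The 1:2:1 ratio has 4 parts, so with N = 2314 the expected counts are:
  red: 2314 × 1/4 = 578.5
  roan: 2314 × 2/4 = 1157
  white: 2314 × 1/4 = 578.5
Contribution of white: (553 − 578.5)² / 578.5 = 1.1240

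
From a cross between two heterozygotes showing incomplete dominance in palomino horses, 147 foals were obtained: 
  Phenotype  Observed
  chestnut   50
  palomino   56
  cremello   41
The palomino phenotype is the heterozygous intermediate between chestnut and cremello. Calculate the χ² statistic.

9.435

With incomplete dominance, a heterozygote × heterozygote cross gives a 1:2:1 phenotypic ratio.
The 1:2:1 ratio has 4 parts, so with N = 147 the expected counts are:
  chestnut: 147 × 1/4 = 36.75
  palomino: 147 × 2/4 = 73.5
  cremello: 147 × 1/4 = 36.75
χ² = Σ (O − E)² / E
  chestnut: (50 − 36.75)² / 36.75 = 4.7772
  palomino: (56 − 73.5)² / 73.5 = 4.1667
  cremello: (41 − 36.75)² / 36.75 = 0.4915
χ² = 4.7772 + 4.1667 + 0.4915 = 9.4354 ≈ 9.435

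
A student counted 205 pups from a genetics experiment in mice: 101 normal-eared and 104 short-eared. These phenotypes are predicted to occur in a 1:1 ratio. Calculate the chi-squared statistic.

0.044

Expected counts for N = 205 under a 1:1 ratio (total parts = 2):
  normal-eared: 205 × 1/2 = 102.5
  short-eared: 205 × 1/2 = 102.5
χ² = Σ (O − E)² / E
  normal-eared: (101 − 102.5)² / 102.5 = 0.0220
  short-eared: (104 − 102.5)² / 102.5 = 0.0220
χ² = 0.0220 + 0.0220 = 0.044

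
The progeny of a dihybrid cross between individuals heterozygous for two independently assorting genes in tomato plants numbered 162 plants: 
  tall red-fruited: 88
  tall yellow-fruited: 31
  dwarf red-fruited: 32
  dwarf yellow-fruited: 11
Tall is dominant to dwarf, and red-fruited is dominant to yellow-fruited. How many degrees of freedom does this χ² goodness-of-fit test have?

A dihybrid F₂ with independent assortment and complete dominance at both loci gives a 9:3:3:1 phenotypic ratio.
A goodness-of-fit test with 4 phenotype classes has df = 4 − 1 = 3.

3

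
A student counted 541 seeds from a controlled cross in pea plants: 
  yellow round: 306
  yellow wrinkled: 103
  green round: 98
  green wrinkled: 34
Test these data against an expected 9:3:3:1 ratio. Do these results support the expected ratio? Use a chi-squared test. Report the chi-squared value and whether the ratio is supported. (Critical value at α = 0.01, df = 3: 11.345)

0.151; consistent

Under the 9:3:3:1 hypothesis (Σ ratio = 16, N = 541):
  yellow round: 541 × 9/16 = 304.3125
  yellow wrinkled: 541 × 3/16 = 101.4375
  green round: 541 × 3/16 = 101.4375
  green wrinkled: 541 × 1/16 = 33.8125
χ² = Σ (O − E)² / E
  yellow round: (306 − 304.3125)² / 304.3125 = 0.0094
  yellow wrinkled: (103 − 101.4375)² / 101.4375 = 0.0241
  green round: (98 − 101.4375)² / 101.4375 = 0.1165
  green wrinkled: (34 − 33.8125)² / 33.8125 = 0.0010
χ² = 0.0094 + 0.0241 + 0.1165 + 0.0010 = 0.151
Degrees of freedom = 4 − 1 = 3; critical value at α = 0.01 is 11.345.
Since 0.151 < 11.345, we fail to reject the null hypothesis — the data are consistent with the 9:3:3:1 ratio.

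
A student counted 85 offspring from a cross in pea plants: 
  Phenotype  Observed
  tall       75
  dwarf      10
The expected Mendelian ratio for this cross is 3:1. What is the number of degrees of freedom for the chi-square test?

A goodness-of-fit test with 2 phenotype classes has df = 2 − 1 = 1.

1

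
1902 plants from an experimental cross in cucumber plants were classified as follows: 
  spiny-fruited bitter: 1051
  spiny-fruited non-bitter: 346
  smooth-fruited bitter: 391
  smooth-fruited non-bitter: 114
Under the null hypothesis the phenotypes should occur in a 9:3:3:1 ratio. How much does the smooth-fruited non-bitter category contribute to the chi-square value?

Under the 9:3:3:1 hypothesis (Σ ratio = 16, N = 1902):
  spiny-fruited bitter: 1902 × 9/16 = 1069.875
  spiny-fruited non-bitter: 1902 × 3/16 = 356.625
  smooth-fruited bitter: 1902 × 3/16 = 356.625
  smooth-fruited non-bitter: 1902 × 1/16 = 118.875
Contribution of smooth-fruited non-bitter: (114 − 118.875)² / 118.875 = 0.1999

0.200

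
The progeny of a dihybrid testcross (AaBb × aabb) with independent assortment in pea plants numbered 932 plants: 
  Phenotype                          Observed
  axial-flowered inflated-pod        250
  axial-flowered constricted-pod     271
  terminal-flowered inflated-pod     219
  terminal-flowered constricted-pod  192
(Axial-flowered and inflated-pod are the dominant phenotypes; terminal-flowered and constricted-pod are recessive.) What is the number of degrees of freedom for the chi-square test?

A dihybrid testcross with independent assortment gives a 1:1:1:1 ratio.
A goodness-of-fit test with 4 phenotype classes has df = 4 − 1 = 3.

3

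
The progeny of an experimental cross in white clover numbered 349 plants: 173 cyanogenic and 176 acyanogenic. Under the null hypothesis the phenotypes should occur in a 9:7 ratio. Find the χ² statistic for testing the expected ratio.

6.328

The 9:7 ratio has 16 parts, so with N = 349 the expected counts are:
  cyanogenic: 349 × 9/16 = 196.3125
  acyanogenic: 349 × 7/16 = 152.6875
χ² = Σ (O − E)² / E
  cyanogenic: (173 − 196.3125)² / 196.3125 = 2.7684
  acyanogenic: (176 − 152.6875)² / 152.6875 = 3.5594
χ² = 2.7684 + 3.5594 = 6.3278 ≈ 6.328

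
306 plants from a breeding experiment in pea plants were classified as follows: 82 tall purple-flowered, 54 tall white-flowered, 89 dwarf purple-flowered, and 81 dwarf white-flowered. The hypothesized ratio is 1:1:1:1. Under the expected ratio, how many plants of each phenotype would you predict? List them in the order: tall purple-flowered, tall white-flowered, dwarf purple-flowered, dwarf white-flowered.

Under the 1:1:1:1 hypothesis (Σ ratio = 4, N = 306):
  tall purple-flowered: 306 × 1/4 = 76.5
  tall white-flowered: 306 × 1/4 = 76.5
  dwarf purple-flowered: 306 × 1/4 = 76.5
  dwarf white-flowered: 306 × 1/4 = 76.5

76.5, 76.5, 76.5, 76.5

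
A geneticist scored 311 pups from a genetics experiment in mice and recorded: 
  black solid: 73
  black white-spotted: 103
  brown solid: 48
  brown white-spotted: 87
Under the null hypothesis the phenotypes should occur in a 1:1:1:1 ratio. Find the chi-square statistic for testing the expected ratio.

Expected counts for N = 311 under a 1:1:1:1 ratio (total parts = 4):
  black solid: 311 × 1/4 = 77.75
  black white-spotted: 311 × 1/4 = 77.75
  brown solid: 311 × 1/4 = 77.75
  brown white-spotted: 311 × 1/4 = 77.75
χ² = Σ (O − E)² / E
  black solid: (73 − 77.75)² / 77.75 = 0.2902
  black white-spotted: (103 − 77.75)² / 77.75 = 8.2002
  brown solid: (48 − 77.75)² / 77.75 = 11.3834
  brown white-spotted: (87 − 77.75)² / 77.75 = 1.1005
χ² = 0.2902 + 8.2002 + 11.3834 + 1.1005 = 20.9743 ≈ 20.974

20.974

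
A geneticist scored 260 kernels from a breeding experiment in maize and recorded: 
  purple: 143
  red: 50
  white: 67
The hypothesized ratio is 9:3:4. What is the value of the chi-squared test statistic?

Total ratio parts = 16. Expected numbers out of 260:
  purple: 260 × 9/16 = 146.25
  red: 260 × 3/16 = 48.75
  white: 260 × 4/16 = 65
χ² = Σ (O − E)² / E
  purple: (143 − 146.25)² / 146.25 = 0.0722
  red: (50 − 48.75)² / 48.75 = 0.0321
  white: (67 − 65)² / 65 = 0.0615
χ² = 0.0722 + 0.0321 + 0.0615 = 0.1658 ≈ 0.166

0.166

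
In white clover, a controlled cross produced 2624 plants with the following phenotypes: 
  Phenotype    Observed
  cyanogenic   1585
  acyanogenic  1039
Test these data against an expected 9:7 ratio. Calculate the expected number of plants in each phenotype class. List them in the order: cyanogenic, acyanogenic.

1476, 1148

The 9:7 ratio has 16 parts, so with N = 2624 the expected counts are:
  cyanogenic: 2624 × 9/16 = 1476
  acyanogenic: 2624 × 7/16 = 1148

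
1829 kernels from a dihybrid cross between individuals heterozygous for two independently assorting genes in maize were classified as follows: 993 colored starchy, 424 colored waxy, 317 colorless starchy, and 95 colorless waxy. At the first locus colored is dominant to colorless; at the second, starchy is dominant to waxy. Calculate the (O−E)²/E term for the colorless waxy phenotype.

3.263

A dihybrid F₂ with independent assortment and complete dominance at both loci gives a 9:3:3:1 phenotypic ratio.
Total ratio parts = 16. Expected numbers out of 1829:
  colored starchy: 1829 × 9/16 = 1028.8125
  colored waxy: 1829 × 3/16 = 342.9375
  colorless starchy: 1829 × 3/16 = 342.9375
  colorless waxy: 1829 × 1/16 = 114.3125
Contribution of colorless waxy: (95 − 114.3125)² / 114.3125 = 3.2627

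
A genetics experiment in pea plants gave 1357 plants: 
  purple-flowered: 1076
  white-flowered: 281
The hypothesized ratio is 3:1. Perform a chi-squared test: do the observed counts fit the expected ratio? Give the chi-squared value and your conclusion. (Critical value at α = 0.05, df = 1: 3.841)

13.336; not consistent

The 3:1 ratio has 4 parts, so with N = 1357 the expected counts are:
  purple-flowered: 1357 × 3/4 = 1017.75
  white-flowered: 1357 × 1/4 = 339.25
χ² = Σ (O − E)² / E
  purple-flowered: (1076 − 1017.75)² / 1017.75 = 3.3339
  white-flowered: (281 − 339.25)² / 339.25 = 10.0017
χ² = 3.3339 + 10.0017 = 13.3356 ≈ 13.336
Degrees of freedom = 2 − 1 = 1; critical value at α = 0.05 is 3.841.
Since 13.336 > 3.841, we reject the null hypothesis — the data do not fit the 3:1 ratio.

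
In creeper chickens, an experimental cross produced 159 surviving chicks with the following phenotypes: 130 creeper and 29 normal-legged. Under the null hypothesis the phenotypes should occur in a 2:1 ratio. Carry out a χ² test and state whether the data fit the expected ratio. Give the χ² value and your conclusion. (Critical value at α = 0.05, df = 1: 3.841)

16.302; not consistent

Total ratio parts = 3. Expected numbers out of 159:
  creeper: 159 × 2/3 = 106
  normal-legged: 159 × 1/3 = 53
χ² = Σ (O − E)² / E
  creeper: (130 − 106)² / 106 = 5.4340
  normal-legged: (29 − 53)² / 53 = 10.8679
χ² = 5.4340 + 10.8679 = 16.3019 ≈ 16.302
Degrees of freedom = 2 − 1 = 1; critical value at α = 0.05 is 3.841.
Since 16.302 > 3.841, we reject the null hypothesis — the data do not fit the 2:1 ratio.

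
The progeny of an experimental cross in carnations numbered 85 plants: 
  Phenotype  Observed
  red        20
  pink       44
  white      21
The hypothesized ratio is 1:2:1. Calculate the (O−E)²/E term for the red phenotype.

0.074

Total ratio parts = 4. Expected numbers out of 85:
  red: 85 × 1/4 = 21.25
  pink: 85 × 2/4 = 42.5
  white: 85 × 1/4 = 21.25
Contribution of red: (20 − 21.25)² / 21.25 = 0.0735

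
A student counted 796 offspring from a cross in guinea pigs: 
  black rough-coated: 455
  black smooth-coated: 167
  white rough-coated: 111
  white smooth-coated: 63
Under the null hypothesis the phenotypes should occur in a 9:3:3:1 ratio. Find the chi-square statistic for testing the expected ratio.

15.560

Expected counts for N = 796 under a 9:3:3:1 ratio (total parts = 16):
  black rough-coated: 796 × 9/16 = 447.75
  black smooth-coated: 796 × 3/16 = 149.25
  white rough-coated: 796 × 3/16 = 149.25
  white smooth-coated: 796 × 1/16 = 49.75
χ² = Σ (O − E)² / E
  black rough-coated: (455 − 447.75)² / 447.75 = 0.1174
  black smooth-coated: (167 − 149.25)² / 149.25 = 2.1110
  white rough-coated: (111 − 149.25)² / 149.25 = 9.8028
  white smooth-coated: (63 − 49.75)² / 49.75 = 3.5289
χ² = 0.1174 + 2.1110 + 9.8028 + 3.5289 = 15.5601 ≈ 15.560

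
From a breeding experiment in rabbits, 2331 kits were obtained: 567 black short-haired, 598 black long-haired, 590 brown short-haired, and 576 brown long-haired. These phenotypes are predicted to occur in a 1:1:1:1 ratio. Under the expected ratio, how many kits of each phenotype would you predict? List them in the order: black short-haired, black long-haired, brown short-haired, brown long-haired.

582.75, 582.75, 582.75, 582.75

Total ratio parts = 4. Expected numbers out of 2331:
  black short-haired: 2331 × 1/4 = 582.75
  black long-haired: 2331 × 1/4 = 582.75
  brown short-haired: 2331 × 1/4 = 582.75
  brown long-haired: 2331 × 1/4 = 582.75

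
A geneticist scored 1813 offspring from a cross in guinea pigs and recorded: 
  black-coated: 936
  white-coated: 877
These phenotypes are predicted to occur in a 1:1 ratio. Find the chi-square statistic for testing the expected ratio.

Expected counts for N = 1813 under a 1:1 ratio (total parts = 2):
  black-coated: 1813 × 1/2 = 906.5
  white-coated: 1813 × 1/2 = 906.5
χ² = Σ (O − E)² / E
  black-coated: (936 − 906.5)² / 906.5 = 0.9600
  white-coated: (877 − 906.5)² / 906.5 = 0.9600
χ² = 0.9600 + 0.9600 = 1.920

1.920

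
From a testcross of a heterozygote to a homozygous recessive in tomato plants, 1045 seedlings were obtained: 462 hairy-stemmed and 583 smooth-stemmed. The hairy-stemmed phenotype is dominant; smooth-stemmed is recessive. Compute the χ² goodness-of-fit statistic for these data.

14.011

A testcross of a heterozygote (Aa × aa) gives a 1:1 phenotypic ratio.
Total ratio parts = 2. Expected numbers out of 1045:
  hairy-stemmed: 1045 × 1/2 = 522.5
  smooth-stemmed: 1045 × 1/2 = 522.5
χ² = Σ (O − E)² / E
  hairy-stemmed: (462 − 522.5)² / 522.5 = 7.0053
  smooth-stemmed: (583 − 522.5)² / 522.5 = 7.0053
χ² = 7.0053 + 7.0053 = 14.0106 ≈ 14.011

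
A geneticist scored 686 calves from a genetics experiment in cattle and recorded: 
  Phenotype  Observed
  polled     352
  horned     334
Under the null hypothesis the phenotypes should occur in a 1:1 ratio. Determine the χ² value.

Expected counts for N = 686 under a 1:1 ratio (total parts = 2):
  polled: 686 × 1/2 = 343
  horned: 686 × 1/2 = 343
χ² = Σ (O − E)² / E
  polled: (352 − 343)² / 343 = 0.2362
  horned: (334 − 343)² / 343 = 0.2362
χ² = 0.2362 + 0.2362 = 0.4724 ≈ 0.472

0.472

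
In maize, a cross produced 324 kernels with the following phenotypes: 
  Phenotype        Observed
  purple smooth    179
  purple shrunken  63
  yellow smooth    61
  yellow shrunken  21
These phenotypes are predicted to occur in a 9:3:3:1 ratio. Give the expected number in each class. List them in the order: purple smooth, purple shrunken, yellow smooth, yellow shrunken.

Total ratio parts = 16. Expected numbers out of 324:
  purple smooth: 324 × 9/16 = 182.25
  purple shrunken: 324 × 3/16 = 60.75
  yellow smooth: 324 × 3/16 = 60.75
  yellow shrunken: 324 × 1/16 = 20.25

182.25, 60.75, 60.75, 20.25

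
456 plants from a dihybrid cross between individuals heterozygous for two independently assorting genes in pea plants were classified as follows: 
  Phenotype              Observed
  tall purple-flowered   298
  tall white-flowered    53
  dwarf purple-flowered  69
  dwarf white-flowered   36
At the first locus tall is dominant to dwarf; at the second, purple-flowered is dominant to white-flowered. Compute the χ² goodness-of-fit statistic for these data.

A dihybrid F₂ with independent assortment and complete dominance at both loci gives a 9:3:3:1 phenotypic ratio.
Under the 9:3:3:1 hypothesis (Σ ratio = 16, N = 456):
  tall purple-flowered: 456 × 9/16 = 256.5
  tall white-flowered: 456 × 3/16 = 85.5
  dwarf purple-flowered: 456 × 3/16 = 85.5
  dwarf white-flowered: 456 × 1/16 = 28.5
χ² = Σ (O − E)² / E
  tall purple-flowered: (298 − 256.5)² / 256.5 = 6.7144
  tall white-flowered: (53 − 85.5)² / 85.5 = 12.3538
  dwarf purple-flowered: (69 − 85.5)² / 85.5 = 3.1842
  dwarf white-flowered: (36 − 28.5)² / 28.5 = 1.9737
χ² = 6.7144 + 12.3538 + 3.1842 + 1.9737 = 24.2261 ≈ 24.226

24.226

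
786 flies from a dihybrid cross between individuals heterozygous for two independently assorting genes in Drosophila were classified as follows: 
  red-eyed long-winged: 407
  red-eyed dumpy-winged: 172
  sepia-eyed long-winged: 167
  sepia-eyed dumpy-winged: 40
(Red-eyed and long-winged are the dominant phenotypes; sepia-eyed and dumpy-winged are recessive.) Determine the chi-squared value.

A dihybrid F₂ with independent assortment and complete dominance at both loci gives a 9:3:3:1 phenotypic ratio.
The 9:3:3:1 ratio has 16 parts, so with N = 786 the expected counts are:
  red-eyed long-winged: 786 × 9/16 = 442.125
  red-eyed dumpy-winged: 786 × 3/16 = 147.375
  sepia-eyed long-winged: 786 × 3/16 = 147.375
  sepia-eyed dumpy-winged: 786 × 1/16 = 49.125
χ² = Σ (O − E)² / E
  red-eyed long-winged: (407 − 442.125)² / 442.125 = 2.7905
  red-eyed dumpy-winged: (172 − 147.375)² / 147.375 = 4.1146
  sepia-eyed long-winged: (167 − 147.375)² / 147.375 = 2.6133
  sepia-eyed dumpy-winged: (40 − 49.125)² / 49.125 = 1.6950
χ² = 2.7905 + 4.1146 + 2.6133 + 1.6950 = 11.2134 ≈ 11.213

11.213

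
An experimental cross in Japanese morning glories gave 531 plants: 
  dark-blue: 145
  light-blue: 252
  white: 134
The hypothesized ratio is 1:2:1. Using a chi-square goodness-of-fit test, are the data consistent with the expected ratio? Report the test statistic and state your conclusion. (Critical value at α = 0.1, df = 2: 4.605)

1.829; consistent

The 1:2:1 ratio has 4 parts, so with N = 531 the expected counts are:
  dark-blue: 531 × 1/4 = 132.75
  light-blue: 531 × 2/4 = 265.5
  white: 531 × 1/4 = 132.75
χ² = Σ (O − E)² / E
  dark-blue: (145 − 132.75)² / 132.75 = 1.1304
  light-blue: (252 − 265.5)² / 265.5 = 0.6864
  white: (134 − 132.75)² / 132.75 = 0.0118
χ² = 1.1304 + 0.6864 + 0.0118 = 1.8286 ≈ 1.829
Degrees of freedom = 3 − 1 = 2; critical value at α = 0.1 is 4.605.
Since 1.829 < 4.605, we fail to reject the null hypothesis — the data are consistent with the 1:2:1 ratio.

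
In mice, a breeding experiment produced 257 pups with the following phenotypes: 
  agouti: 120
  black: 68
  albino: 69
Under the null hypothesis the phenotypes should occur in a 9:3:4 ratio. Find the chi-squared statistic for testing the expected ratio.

Expected counts for N = 257 under a 9:3:4 ratio (total parts = 16):
  agouti: 257 × 9/16 = 144.5625
  black: 257 × 3/16 = 48.1875
  albino: 257 × 4/16 = 64.25
χ² = Σ (O − E)² / E
  agouti: (120 − 144.5625)² / 144.5625 = 4.1734
  black: (68 − 48.1875)² / 48.1875 = 8.1460
  albino: (69 − 64.25)² / 64.25 = 0.3512
χ² = 4.1734 + 8.1460 + 0.3512 = 12.6706 ≈ 12.671

12.671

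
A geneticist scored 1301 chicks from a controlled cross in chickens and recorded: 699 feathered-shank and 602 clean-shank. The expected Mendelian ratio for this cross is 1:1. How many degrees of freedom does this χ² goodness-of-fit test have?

A goodness-of-fit test with 2 phenotype classes has df = 2 − 1 = 1.

1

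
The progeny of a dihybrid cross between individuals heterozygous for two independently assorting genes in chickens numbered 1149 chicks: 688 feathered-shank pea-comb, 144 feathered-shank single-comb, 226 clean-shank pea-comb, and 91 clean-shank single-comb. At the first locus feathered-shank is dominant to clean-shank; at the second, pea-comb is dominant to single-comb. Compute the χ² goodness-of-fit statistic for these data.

A dihybrid F₂ with independent assortment and complete dominance at both loci gives a 9:3:3:1 phenotypic ratio.
The 9:3:3:1 ratio has 16 parts, so with N = 1149 the expected counts are:
  feathered-shank pea-comb: 1149 × 9/16 = 646.3125
  feathered-shank single-comb: 1149 × 3/16 = 215.4375
  clean-shank pea-comb: 1149 × 3/16 = 215.4375
  clean-shank single-comb: 1149 × 1/16 = 71.8125
χ² = Σ (O − E)² / E
  feathered-shank pea-comb: (688 − 646.3125)² / 646.3125 = 2.6889
  feathered-shank single-comb: (144 − 215.4375)² / 215.4375 = 23.6882
  clean-shank pea-comb: (226 − 215.4375)² / 215.4375 = 0.5179
  clean-shank single-comb: (91 − 71.8125)² / 71.8125 = 5.1267
χ² = 2.6889 + 23.6882 + 0.5179 + 5.1267 = 32.0217 ≈ 32.022

32.022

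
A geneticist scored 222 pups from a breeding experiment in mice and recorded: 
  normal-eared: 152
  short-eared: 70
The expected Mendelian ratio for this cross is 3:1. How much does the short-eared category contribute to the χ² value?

3.788

The 3:1 ratio has 4 parts, so with N = 222 the expected counts are:
  normal-eared: 222 × 3/4 = 166.5
  short-eared: 222 × 1/4 = 55.5
Contribution of short-eared: (70 − 55.5)² / 55.5 = 3.7883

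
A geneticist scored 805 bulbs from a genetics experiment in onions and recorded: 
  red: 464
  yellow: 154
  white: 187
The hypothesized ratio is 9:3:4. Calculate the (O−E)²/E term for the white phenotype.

1.009

Total ratio parts = 16. Expected numbers out of 805:
  red: 805 × 9/16 = 452.8125
  yellow: 805 × 3/16 = 150.9375
  white: 805 × 4/16 = 201.25
Contribution of white: (187 − 201.25)² / 201.25 = 1.0090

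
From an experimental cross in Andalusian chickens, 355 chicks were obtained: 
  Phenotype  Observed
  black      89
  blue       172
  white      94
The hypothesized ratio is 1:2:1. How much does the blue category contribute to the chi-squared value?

Total ratio parts = 4. Expected numbers out of 355:
  black: 355 × 1/4 = 88.75
  blue: 355 × 2/4 = 177.5
  white: 355 × 1/4 = 88.75
Contribution of blue: (172 − 177.5)² / 177.5 = 0.1704

0.170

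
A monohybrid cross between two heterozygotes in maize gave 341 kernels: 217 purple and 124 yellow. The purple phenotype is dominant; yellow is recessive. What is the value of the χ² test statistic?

23.485

For a monohybrid cross between heterozygotes with complete dominance, the expected phenotypic ratio is 3:1.
Expected counts for N = 341 under a 3:1 ratio (total parts = 4):
  purple: 341 × 3/4 = 255.75
  yellow: 341 × 1/4 = 85.25
χ² = Σ (O − E)² / E
  purple: (217 − 255.75)² / 255.75 = 5.8712
  yellow: (124 − 85.25)² / 85.25 = 17.6136
χ² = 5.8712 + 17.6136 = 23.4848 ≈ 23.485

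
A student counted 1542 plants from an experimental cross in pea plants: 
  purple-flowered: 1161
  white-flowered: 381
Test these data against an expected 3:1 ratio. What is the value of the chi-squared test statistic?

Expected counts for N = 1542 under a 3:1 ratio (total parts = 4):
  purple-flowered: 1542 × 3/4 = 1156.5
  white-flowered: 1542 × 1/4 = 385.5
χ² = Σ (O − E)² / E
  purple-flowered: (1161 − 1156.5)² / 1156.5 = 0.0175
  white-flowered: (381 − 385.5)² / 385.5 = 0.0525
χ² = 0.0175 + 0.0525 = 0.070

0.070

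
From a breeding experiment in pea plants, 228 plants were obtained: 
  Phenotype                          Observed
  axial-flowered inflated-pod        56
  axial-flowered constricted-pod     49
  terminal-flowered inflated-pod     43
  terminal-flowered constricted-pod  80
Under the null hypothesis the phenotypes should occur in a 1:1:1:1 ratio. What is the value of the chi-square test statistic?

13.860

The 1:1:1:1 ratio has 4 parts, so with N = 228 the expected counts are:
  axial-flowered inflated-pod: 228 × 1/4 = 57
  axial-flowered constricted-pod: 228 × 1/4 = 57
  terminal-flowered inflated-pod: 228 × 1/4 = 57
  terminal-flowered constricted-pod: 228 × 1/4 = 57
χ² = Σ (O − E)² / E
  axial-flowered inflated-pod: (56 − 57)² / 57 = 0.0175
  axial-flowered constricted-pod: (49 − 57)² / 57 = 1.1228
  terminal-flowered inflated-pod: (43 − 57)² / 57 = 3.4386
  terminal-flowered constricted-pod: (80 − 57)² / 57 = 9.2807
χ² = 0.0175 + 1.1228 + 3.4386 + 9.2807 = 13.8596 ≈ 13.860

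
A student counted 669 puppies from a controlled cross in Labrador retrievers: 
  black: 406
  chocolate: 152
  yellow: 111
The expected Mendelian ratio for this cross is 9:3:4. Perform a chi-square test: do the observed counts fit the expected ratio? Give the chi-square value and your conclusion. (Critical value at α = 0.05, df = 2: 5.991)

Expected counts for N = 669 under a 9:3:4 ratio (total parts = 16):
  black: 669 × 9/16 = 376.3125
  chocolate: 669 × 3/16 = 125.4375
  yellow: 669 × 4/16 = 167.25
χ² = Σ (O − E)² / E
  black: (406 − 376.3125)² / 376.3125 = 2.3421
  chocolate: (152 − 125.4375)² / 125.4375 = 5.6248
  yellow: (111 − 167.25)² / 167.25 = 18.9182
χ² = 2.3421 + 5.6248 + 18.9182 = 26.8851 ≈ 26.885
Degrees of freedom = 3 − 1 = 2; critical value at α = 0.05 is 5.991.
Since 26.885 > 5.991, we reject the null hypothesis — the data do not fit the 9:3:4 ratio.

26.885; not consistent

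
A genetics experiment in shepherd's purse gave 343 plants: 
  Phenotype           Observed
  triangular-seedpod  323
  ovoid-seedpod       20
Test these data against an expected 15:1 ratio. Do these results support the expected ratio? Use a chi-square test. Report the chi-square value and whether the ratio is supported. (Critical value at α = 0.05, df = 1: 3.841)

Expected counts for N = 343 under a 15:1 ratio (total parts = 16):
  triangular-seedpod: 343 × 15/16 = 321.5625
  ovoid-seedpod: 343 × 1/16 = 21.4375
χ² = Σ (O − E)² / E
  triangular-seedpod: (323 − 321.5625)² / 321.5625 = 0.0064
  ovoid-seedpod: (20 − 21.4375)² / 21.4375 = 0.0964
χ² = 0.0064 + 0.0964 = 0.1028 ≈ 0.103
Degrees of freedom = 2 − 1 = 1; critical value at α = 0.05 is 3.841.
Since 0.103 < 3.841, we fail to reject the null hypothesis — the data are consistent with the 15:1 ratio.

0.103; consistent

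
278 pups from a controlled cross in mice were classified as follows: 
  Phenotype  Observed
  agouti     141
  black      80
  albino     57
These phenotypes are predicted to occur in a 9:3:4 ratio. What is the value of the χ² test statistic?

Total ratio parts = 16. Expected numbers out of 278:
  agouti: 278 × 9/16 = 156.375
  black: 278 × 3/16 = 52.125
  albino: 278 × 4/16 = 69.5
χ² = Σ (O − E)² / E
  agouti: (141 − 156.375)² / 156.375 = 1.5117
  black: (80 − 52.125)² / 52.125 = 14.9068
  albino: (57 − 69.5)² / 69.5 = 2.2482
χ² = 1.5117 + 14.9068 + 2.2482 = 18.6667 ≈ 18.667

18.667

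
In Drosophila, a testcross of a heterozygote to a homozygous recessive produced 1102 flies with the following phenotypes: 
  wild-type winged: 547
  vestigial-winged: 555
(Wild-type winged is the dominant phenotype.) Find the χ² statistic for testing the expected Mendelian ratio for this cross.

A testcross of a heterozygote (Aa × aa) gives a 1:1 phenotypic ratio.
Expected counts for N = 1102 under a 1:1 ratio (total parts = 2):
  wild-type winged: 1102 × 1/2 = 551
  vestigial-winged: 1102 × 1/2 = 551
χ² = Σ (O − E)² / E
  wild-type winged: (547 − 551)² / 551 = 0.0290
  vestigial-winged: (555 − 551)² / 551 = 0.0290
χ² = 0.0290 + 0.0290 = 0.058

0.058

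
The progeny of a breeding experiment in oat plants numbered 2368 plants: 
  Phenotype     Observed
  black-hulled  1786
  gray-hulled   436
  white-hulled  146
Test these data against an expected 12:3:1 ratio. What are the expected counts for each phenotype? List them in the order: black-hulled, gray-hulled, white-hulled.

Total ratio parts = 16. Expected numbers out of 2368:
  black-hulled: 2368 × 12/16 = 1776
  gray-hulled: 2368 × 3/16 = 444
  white-hulled: 2368 × 1/16 = 148

1776, 444, 148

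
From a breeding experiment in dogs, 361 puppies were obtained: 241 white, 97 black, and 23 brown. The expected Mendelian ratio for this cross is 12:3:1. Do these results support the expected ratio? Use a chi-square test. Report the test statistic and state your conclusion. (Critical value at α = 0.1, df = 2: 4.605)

15.971; not consistent

Expected counts for N = 361 under a 12:3:1 ratio (total parts = 16):
  white: 361 × 12/16 = 270.75
  black: 361 × 3/16 = 67.6875
  brown: 361 × 1/16 = 22.5625
χ² = Σ (O − E)² / E
  white: (241 − 270.75)² / 270.75 = 3.2689
  black: (97 − 67.6875)² / 67.6875 = 12.6940
  brown: (23 − 22.5625)² / 22.5625 = 0.0085
χ² = 3.2689 + 12.6940 + 0.0085 = 15.9714 ≈ 15.971
Degrees of freedom = 3 − 1 = 2; critical value at α = 0.1 is 4.605.
Since 15.971 > 4.605, we reject the null hypothesis — the data do not fit the 12:3:1 ratio.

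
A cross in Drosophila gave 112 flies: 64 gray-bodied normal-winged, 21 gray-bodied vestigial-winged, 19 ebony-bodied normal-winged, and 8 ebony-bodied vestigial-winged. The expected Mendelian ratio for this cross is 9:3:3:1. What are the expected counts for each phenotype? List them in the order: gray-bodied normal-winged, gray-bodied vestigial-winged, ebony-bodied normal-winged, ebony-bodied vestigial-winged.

Under the 9:3:3:1 hypothesis (Σ ratio = 16, N = 112):
  gray-bodied normal-winged: 112 × 9/16 = 63
  gray-bodied vestigial-winged: 112 × 3/16 = 21
  ebony-bodied normal-winged: 112 × 3/16 = 21
  ebony-bodied vestigial-winged: 112 × 1/16 = 7

63, 21, 21, 7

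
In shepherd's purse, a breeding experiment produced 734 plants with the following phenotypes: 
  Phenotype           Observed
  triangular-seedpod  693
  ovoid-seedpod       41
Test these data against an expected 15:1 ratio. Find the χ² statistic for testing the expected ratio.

0.553

Expected counts for N = 734 under a 15:1 ratio (total parts = 16):
  triangular-seedpod: 734 × 15/16 = 688.125
  ovoid-seedpod: 734 × 1/16 = 45.875
χ² = Σ (O − E)² / E
  triangular-seedpod: (693 − 688.125)² / 688.125 = 0.0345
  ovoid-seedpod: (41 − 45.875)² / 45.875 = 0.5181
χ² = 0.0345 + 0.5181 = 0.5526 ≈ 0.553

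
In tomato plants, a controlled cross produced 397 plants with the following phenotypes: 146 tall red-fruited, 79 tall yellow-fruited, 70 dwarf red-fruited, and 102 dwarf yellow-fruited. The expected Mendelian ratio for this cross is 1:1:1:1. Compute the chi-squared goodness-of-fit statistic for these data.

34.849

Under the 1:1:1:1 hypothesis (Σ ratio = 4, N = 397):
  tall red-fruited: 397 × 1/4 = 99.25
  tall yellow-fruited: 397 × 1/4 = 99.25
  dwarf red-fruited: 397 × 1/4 = 99.25
  dwarf yellow-fruited: 397 × 1/4 = 99.25
χ² = Σ (O − E)² / E
  tall red-fruited: (146 − 99.25)² / 99.25 = 22.0208
  tall yellow-fruited: (79 − 99.25)² / 99.25 = 4.1316
  dwarf red-fruited: (70 − 99.25)² / 99.25 = 8.6203
  dwarf yellow-fruited: (102 − 99.25)² / 99.25 = 0.0762
χ² = 22.0208 + 4.1316 + 8.6203 + 0.0762 = 34.8489 ≈ 34.849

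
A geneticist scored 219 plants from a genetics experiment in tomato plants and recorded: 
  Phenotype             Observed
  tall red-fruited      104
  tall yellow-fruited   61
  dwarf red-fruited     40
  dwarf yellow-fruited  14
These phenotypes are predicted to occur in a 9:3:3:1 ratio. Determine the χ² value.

The 9:3:3:1 ratio has 16 parts, so with N = 219 the expected counts are:
  tall red-fruited: 219 × 9/16 = 123.1875
  tall yellow-fruited: 219 × 3/16 = 41.0625
  dwarf red-fruited: 219 × 3/16 = 41.0625
  dwarf yellow-fruited: 219 × 1/16 = 13.6875
χ² = Σ (O − E)² / E
  tall red-fruited: (104 − 123.1875)² / 123.1875 = 2.9886
  tall yellow-fruited: (61 − 41.0625)² / 41.0625 = 9.6805
  dwarf red-fruited: (40 − 41.0625)² / 41.0625 = 0.0275
  dwarf yellow-fruited: (14 − 13.6875)² / 13.6875 = 0.0071
χ² = 2.9886 + 9.6805 + 0.0275 + 0.0071 = 12.7037 ≈ 12.704

12.704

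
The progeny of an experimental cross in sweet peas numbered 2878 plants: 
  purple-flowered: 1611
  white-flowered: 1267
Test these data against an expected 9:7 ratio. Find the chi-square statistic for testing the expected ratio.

Under the 9:7 hypothesis (Σ ratio = 16, N = 2878):
  purple-flowered: 2878 × 9/16 = 1618.875
  white-flowered: 2878 × 7/16 = 1259.125
χ² = Σ (O − E)² / E
  purple-flowered: (1611 − 1618.875)² / 1618.875 = 0.0383
  white-flowered: (1267 − 1259.125)² / 1259.125 = 0.0493
χ² = 0.0383 + 0.0493 = 0.0876 ≈ 0.088

0.088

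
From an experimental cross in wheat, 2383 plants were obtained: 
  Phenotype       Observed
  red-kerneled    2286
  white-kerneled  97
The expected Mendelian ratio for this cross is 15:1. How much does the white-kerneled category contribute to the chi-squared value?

18.112

Under the 15:1 hypothesis (Σ ratio = 16, N = 2383):
  red-kerneled: 2383 × 15/16 = 2234.0625
  white-kerneled: 2383 × 1/16 = 148.9375
Contribution of white-kerneled: (97 − 148.9375)² / 148.9375 = 18.1117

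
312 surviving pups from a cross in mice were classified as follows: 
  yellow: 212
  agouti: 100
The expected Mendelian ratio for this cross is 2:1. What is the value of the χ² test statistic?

0.231

Expected counts for N = 312 under a 2:1 ratio (total parts = 3):
  yellow: 312 × 2/3 = 208
  agouti: 312 × 1/3 = 104
χ² = Σ (O − E)² / E
  yellow: (212 − 208)² / 208 = 0.0769
  agouti: (100 − 104)² / 104 = 0.1538
χ² = 0.0769 + 0.1538 = 0.2307 ≈ 0.231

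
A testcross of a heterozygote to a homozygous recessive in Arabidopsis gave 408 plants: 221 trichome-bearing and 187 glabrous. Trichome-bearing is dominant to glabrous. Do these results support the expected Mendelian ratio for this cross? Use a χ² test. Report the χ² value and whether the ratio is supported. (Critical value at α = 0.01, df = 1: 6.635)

2.833; consistent

A testcross of a heterozygote (Aa × aa) gives a 1:1 phenotypic ratio.
Expected counts for N = 408 under a 1:1 ratio (total parts = 2):
  trichome-bearing: 408 × 1/2 = 204
  glabrous: 408 × 1/2 = 204
χ² = Σ (O − E)² / E
  trichome-bearing: (221 − 204)² / 204 = 1.4167
  glabrous: (187 − 204)² / 204 = 1.4167
χ² = 1.4167 + 1.4167 = 2.8334 ≈ 2.833
Degrees of freedom = 2 − 1 = 1; critical value at α = 0.01 is 6.635.
Since 2.833 < 6.635, we fail to reject the null hypothesis — the data are consistent with the 1:1 ratio.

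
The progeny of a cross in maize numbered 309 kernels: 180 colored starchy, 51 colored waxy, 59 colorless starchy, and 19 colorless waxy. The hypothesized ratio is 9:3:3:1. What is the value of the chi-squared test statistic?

Expected counts for N = 309 under a 9:3:3:1 ratio (total parts = 16):
  colored starchy: 309 × 9/16 = 173.8125
  colored waxy: 309 × 3/16 = 57.9375
  colorless starchy: 309 × 3/16 = 57.9375
  colorless waxy: 309 × 1/16 = 19.3125
χ² = Σ (O − E)² / E
  colored starchy: (180 − 173.8125)² / 173.8125 = 0.2203
  colored waxy: (51 − 57.9375)² / 57.9375 = 0.8307
  colorless starchy: (59 − 57.9375)² / 57.9375 = 0.0195
  colorless waxy: (19 − 19.3125)² / 19.3125 = 0.0051
χ² = 0.2203 + 0.8307 + 0.0195 + 0.0051 = 1.0756 ≈ 1.076

1.076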